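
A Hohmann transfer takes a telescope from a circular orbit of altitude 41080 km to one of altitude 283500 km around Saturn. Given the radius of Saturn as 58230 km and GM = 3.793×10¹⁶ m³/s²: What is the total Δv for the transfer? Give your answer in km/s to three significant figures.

Δv_total ≈ 8.25 km/s

r₁ = 58230 + 41080 = 99310 km = 9.9310×10⁷ m.
r₂ = 58230 + 283500 = 341730 km = 3.4173×10⁸ m.
Transfer ellipse a_t = (r₁ + r₂)/2 = 2.205×10⁸ m.
At r₁: circular v_c1 = √(μ/r₁) = 19540 m/s; transfer-perikrone v_p = √[μ(2/r₁ − 1/a_t)] = 24330 m/s.
Δv₁ = v_p − v_c1 = 4785 m/s.
At r₂: circular v_c2 = √(μ/r₂) = 10540 m/s; transfer-apokrone v_a = √[μ(2/r₂ − 1/a_t)] = 7070 m/s.
Δv₂ = v_c2 − v_a = 3465 m/s.
Total Δv = Δv₁ + Δv₂ = 8250 m/s = 8.250 km/s.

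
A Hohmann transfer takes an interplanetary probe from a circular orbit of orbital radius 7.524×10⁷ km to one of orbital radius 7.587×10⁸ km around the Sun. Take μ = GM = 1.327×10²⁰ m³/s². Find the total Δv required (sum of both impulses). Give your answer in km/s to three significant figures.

r₁ = 7.524×10⁷ km = 7.524×10¹⁰ m.
r₂ = 7.587×10⁸ km = 7.587×10¹¹ m.
Transfer ellipse a_t = (r₁ + r₂)/2 = 4.170×10¹¹ m.
At r₁: circular v_c1 = √(μ/r₁) = 42000 m/s; transfer-perihelion v_p = √[μ(2/r₁ − 1/a_t)] = 56650 m/s.
Δv₁ = v_p − v_c1 = 14650 m/s.
At r₂: circular v_c2 = √(μ/r₂) = 13230 m/s; transfer-aphelion v_a = √[μ(2/r₂ − 1/a_t)] = 5618 m/s.
Δv₂ = v_c2 − v_a = 7607 m/s.
Total Δv = Δv₁ + Δv₂ = 22260 m/s = 22.26 km/s.

Δv_total ≈ 22.3 km/s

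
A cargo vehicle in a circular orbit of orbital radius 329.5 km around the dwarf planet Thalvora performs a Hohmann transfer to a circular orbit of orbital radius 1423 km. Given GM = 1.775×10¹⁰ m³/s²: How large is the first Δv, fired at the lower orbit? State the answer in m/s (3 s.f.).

r₁ = 329.5 km = 3.295×10⁵ m.
r₂ = 1423 km = 1.423×10⁶ m.
Transfer ellipse a_t = (r₁ + r₂)/2 = 8.762×10⁵ m.
At r₁: circular v_c1 = √(μ/r₁) = 232.1 m/s; transfer-periapsis v_p = √[μ(2/r₁ − 1/a_t)] = 295.8 m/s.
Δv₁ = v_p − v_c1 = 63.68 m/s.

Δv ≈ 63.7 m/s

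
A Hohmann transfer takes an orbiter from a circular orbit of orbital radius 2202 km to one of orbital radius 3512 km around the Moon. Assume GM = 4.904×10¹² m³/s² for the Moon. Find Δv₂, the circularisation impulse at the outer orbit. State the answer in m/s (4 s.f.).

r₁ = 2202 km = 2.202×10⁶ m.
r₂ = 3512 km = 3.512×10⁶ m.
Transfer ellipse a_t = (r₁ + r₂)/2 = 2.857×10⁶ m.
At r₁: circular v_c1 = √(μ/r₁) = 1492 m/s; transfer-perilune v_p = √[μ(2/r₁ − 1/a_t)] = 1655 m/s.
At r₂: circular v_c2 = √(μ/r₂) = 1182 m/s; transfer-apolune v_a = √[μ(2/r₂ − 1/a_t)] = 1037 m/s.
Δv₂ = v_c2 − v_a = 144.3 m/s.

Δv ≈ 144.3 m/s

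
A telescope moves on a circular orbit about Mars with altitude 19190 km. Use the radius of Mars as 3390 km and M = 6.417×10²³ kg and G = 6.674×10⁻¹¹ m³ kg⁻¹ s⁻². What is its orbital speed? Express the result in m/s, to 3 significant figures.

μ = GM = 6.674×10⁻¹¹ × 6.417×10²³ = 4.283×10¹³ m³/s².
r = 3390 + 19190 = 22580 km = 2.2580×10⁷ m.
For a circular orbit v = √(μ/r) = √(4.283×10¹³ / 2.258×10⁷) = √(1.897×10⁶) = 1377 m/s.

v ≈ 1380 m/s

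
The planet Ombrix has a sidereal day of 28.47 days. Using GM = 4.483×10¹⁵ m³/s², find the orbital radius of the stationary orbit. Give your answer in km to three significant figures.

r_sync ≈ 8.82×10⁵ km

T = 28.47 days = 2.460×10⁶ s.
A synchronous orbit has period T, so by Kepler's third law a = (μT²/4π²)^(1/3).
μT²/4π² = 4.483×10¹⁵ × (2.460×10⁶)² / 39.48 = 6.871×10²⁶ m³.
a = 8.824×10⁸ m = 8.8241×10⁵ km.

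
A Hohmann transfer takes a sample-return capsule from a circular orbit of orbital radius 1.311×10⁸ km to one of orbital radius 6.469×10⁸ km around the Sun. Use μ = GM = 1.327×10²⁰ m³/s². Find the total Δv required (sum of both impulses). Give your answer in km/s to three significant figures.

Δv_total ≈ 15.2 km/s

r₁ = 1.311×10⁸ km = 1.311×10¹¹ m.
r₂ = 6.469×10⁸ km = 6.469×10¹¹ m.
Transfer ellipse a_t = (r₁ + r₂)/2 = 3.890×10¹¹ m.
At r₁: circular v_c1 = √(μ/r₁) = 31820 m/s; transfer-perihelion v_p = √[μ(2/r₁ − 1/a_t)] = 41030 m/s.
Δv₁ = v_p − v_c1 = 9213 m/s.
At r₂: circular v_c2 = √(μ/r₂) = 14320 m/s; transfer-aphelion v_a = √[μ(2/r₂ − 1/a_t)] = 8315 m/s.
Δv₂ = v_c2 − v_a = 6008 m/s.
Total Δv = Δv₁ + Δv₂ = 15220 m/s = 15.22 km/s.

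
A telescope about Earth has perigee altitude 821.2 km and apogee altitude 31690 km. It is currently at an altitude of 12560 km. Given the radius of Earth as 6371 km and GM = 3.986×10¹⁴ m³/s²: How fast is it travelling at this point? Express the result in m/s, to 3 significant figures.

r_p = 6371 + 821.2 = 7192.2 km = 7.1922×10⁶ m.
r_a = 6371 + 31690 = 38061 km = 3.8061×10⁷ m.
r = 6371 + 12560 = 18931 km = 1.893×10⁷ m.
Semi-major axis a = (r_p + r_a)/2 = 22627 km = 2.263×10⁷ m.
Vis-viva: v² = μ(2/r − 1/a) = 3.986×10¹⁴ × (1.056×10⁻⁷ − 4.420×10⁻⁸) = 2.449×10⁷ m²/s².
v = 4949 m/s.

v ≈ 4950 m/s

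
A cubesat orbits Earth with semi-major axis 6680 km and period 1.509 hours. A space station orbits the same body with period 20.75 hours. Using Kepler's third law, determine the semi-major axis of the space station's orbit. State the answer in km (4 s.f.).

Kepler's third law: a³ ∝ T², so a₂ = a₁ (T₂/T₁)^(2/3).
T₂/T₁ = 13.75, (T₂/T₁)^(2/3) = 5.740.
a₂ = 6680 × 5.740 = 38340 km.

a₂ ≈ 38340 km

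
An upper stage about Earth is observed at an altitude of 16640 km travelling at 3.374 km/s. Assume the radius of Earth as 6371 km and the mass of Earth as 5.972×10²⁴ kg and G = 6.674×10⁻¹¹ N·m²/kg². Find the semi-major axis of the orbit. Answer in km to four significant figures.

μ = GM = 6.674×10⁻¹¹ × 5.972×10²⁴ = 3.986×10¹⁴ m³/s².
r = 6371 + 16640 = 23011 km = 2.301×10⁷ m.
Vis-viva rearranged: 1/a = 2/r − v²/μ = 8.691×10⁻⁸ − 2.856×10⁻⁸ = 5.835×10⁻⁸ m⁻¹.
a = 1.714×10⁷ m = 17137 km.

a ≈ 17140 km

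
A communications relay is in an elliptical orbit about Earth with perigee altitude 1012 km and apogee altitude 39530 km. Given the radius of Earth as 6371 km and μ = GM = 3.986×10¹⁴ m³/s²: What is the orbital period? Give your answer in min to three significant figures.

T ≈ 721 min

r_p = 6371 + 1012 = 7383.0 km = 7.3830×10⁶ m.
r_a = 6371 + 39530 = 45901 km = 4.5901×10⁷ m.
Semi-major axis a = (r_p + r_a)/2 = (7383.0 + 45901)/2 = 26642 km = 2.664×10⁷ m.
By Kepler's third law T = 2π√(a³/μ) = 2π × 6.888×10³ = 4.328×10⁴ s.
= 721.3 min.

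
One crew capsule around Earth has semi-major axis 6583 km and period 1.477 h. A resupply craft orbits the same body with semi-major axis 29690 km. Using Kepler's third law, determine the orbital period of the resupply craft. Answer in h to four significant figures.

T₂ ≈ 14.15 h

Kepler's third law: T² ∝ a³, so T₂ = T₁ (a₂/a₁)^(3/2).
a₂/a₁ = 4.510, (a₂/a₁)^(3/2) = 9.578.
T₂ = 1.477 × 9.578 = 14.15 h.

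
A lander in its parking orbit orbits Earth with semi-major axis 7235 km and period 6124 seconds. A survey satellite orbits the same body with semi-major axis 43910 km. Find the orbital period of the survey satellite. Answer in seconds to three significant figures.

T₂ ≈ 91600 seconds

Kepler's third law: T² ∝ a³, so T₂ = T₁ (a₂/a₁)^(3/2).
a₂/a₁ = 6.069, (a₂/a₁)^(3/2) = 14.95.
T₂ = 6124 × 14.95 = 91560 seconds.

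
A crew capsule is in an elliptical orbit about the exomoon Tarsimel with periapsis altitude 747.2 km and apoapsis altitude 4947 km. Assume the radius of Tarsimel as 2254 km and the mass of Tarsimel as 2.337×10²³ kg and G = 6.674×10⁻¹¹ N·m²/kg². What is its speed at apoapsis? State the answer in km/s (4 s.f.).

μ = GM = 6.674×10⁻¹¹ × 2.337×10²³ = 1.560×10¹³ m³/s².
r_p = 2254 + 747.2 = 3001.2 km = 3.0012×10⁶ m.
r_a = 2254 + 4947 = 7201.0 km = 7.2010×10⁶ m.
Semi-major axis a = (r_p + r_a)/2 = 5101.1 km = 5.101×10⁶ m.
Vis-viva: v² = μ(2/r − 1/a) = 1.560×10¹³ × (2.777×10⁻⁷ − 1.960×10⁻⁷) = 1.274×10⁶ m²/s².
v = 1129 m/s = 1.129 km/s.

v ≈ 1.129 km/s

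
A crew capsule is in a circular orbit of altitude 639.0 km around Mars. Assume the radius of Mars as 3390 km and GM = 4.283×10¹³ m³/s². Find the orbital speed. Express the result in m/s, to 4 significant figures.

v ≈ 3260 m/s

r = 3390 + 639.0 = 4029.0 km = 4.0290×10⁶ m.
For a circular orbit v = √(μ/r) = √(4.283×10¹³ / 4.029×10⁶) = √(1.063×10⁷) = 3260 m/s.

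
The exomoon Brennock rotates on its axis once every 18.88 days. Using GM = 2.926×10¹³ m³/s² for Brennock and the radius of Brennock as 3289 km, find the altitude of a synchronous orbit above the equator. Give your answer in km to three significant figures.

T = 18.88 days = 1.631×10⁶ s.
A synchronous orbit has period T, so by Kepler's third law a = (μT²/4π²)^(1/3).
μT²/4π² = 2.926×10¹³ × (1.631×10⁶)² / 39.48 = 1.972×10²⁴ m³.
a = 1.254×10⁸ m = 1.2541×10⁵ km.
Altitude h = a − R = 1.2541×10⁵ − 3289 = 1.2212×10⁵ km.

h_sync ≈ 1.22×10⁵ km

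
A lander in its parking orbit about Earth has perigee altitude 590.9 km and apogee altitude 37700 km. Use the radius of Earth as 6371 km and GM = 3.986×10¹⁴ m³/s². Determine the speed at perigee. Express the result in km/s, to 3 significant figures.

v ≈ 9.94 km/s

r_p = 6371 + 590.9 = 6961.9 km = 6.9619×10⁶ m.
r_a = 6371 + 37700 = 44071 km = 4.4071×10⁷ m.
Semi-major axis a = (r_p + r_a)/2 = 25516 km = 2.552×10⁷ m.
Vis-viva: v² = μ(2/r − 1/a) = 3.986×10¹⁴ × (2.873×10⁻⁷ − 3.919×10⁻⁸) = 9.889×10⁷ m²/s².
v = 9944 m/s = 9.944 km/s.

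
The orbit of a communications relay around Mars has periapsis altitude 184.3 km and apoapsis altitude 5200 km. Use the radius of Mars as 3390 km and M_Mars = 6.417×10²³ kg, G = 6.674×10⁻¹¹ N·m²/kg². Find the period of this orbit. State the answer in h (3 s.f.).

μ = GM = 6.674×10⁻¹¹ × 6.417×10²³ = 4.283×10¹³ m³/s².
r_p = 3390 + 184.3 = 3574.3 km = 3.5743×10⁶ m.
r_a = 3390 + 5200 = 8590.0 km = 8.5900×10⁶ m.
Semi-major axis a = (r_p + r_a)/2 = (3574.3 + 8590.0)/2 = 6082.1 km = 6.082×10⁶ m.
By Kepler's third law T = 2π√(a³/μ) = 2π × 2.292×10³ = 1.440×10⁴ s.
= 4.000 h.

T ≈ 4.00 h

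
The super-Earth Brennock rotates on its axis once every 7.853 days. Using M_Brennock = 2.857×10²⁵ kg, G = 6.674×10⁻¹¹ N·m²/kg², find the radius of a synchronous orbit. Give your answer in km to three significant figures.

μ = GM = 6.674×10⁻¹¹ × 2.857×10²⁵ = 1.907×10¹⁵ m³/s².
T = 7.853 days = 6.785×10⁵ s.
A synchronous orbit has period T, so by Kepler's third law a = (μT²/4π²)^(1/3).
μT²/4π² = 1.907×10¹⁵ × (6.785×10⁵)² / 39.48 = 2.223×10²⁵ m³.
a = 2.812×10⁸ m = 2.8120×10⁵ km.

r_sync ≈ 2.81×10⁵ km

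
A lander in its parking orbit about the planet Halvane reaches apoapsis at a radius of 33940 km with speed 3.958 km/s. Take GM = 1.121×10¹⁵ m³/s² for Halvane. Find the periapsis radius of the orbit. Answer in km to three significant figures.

r_a = 3.394×10⁷ m.
Specific energy ε = v²/2 − μ/r = -2.520×10⁷ J/kg, so a = −μ/(2ε) = 2.225×10⁷ m.
The apsides satisfy r_p + r_a = 2a, so the periapsis radius is 2a − r_a = 1.055×10⁷ m = 10551 km.

periapsis radius ≈ 10600 km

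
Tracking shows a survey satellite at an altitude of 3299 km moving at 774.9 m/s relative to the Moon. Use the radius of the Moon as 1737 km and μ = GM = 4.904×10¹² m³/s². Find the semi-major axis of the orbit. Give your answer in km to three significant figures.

a ≈ 3640 km

r = 1737 + 3299 = 5036.0 km = 5.036×10⁶ m.
Vis-viva rearranged: 1/a = 2/r − v²/μ = 3.971×10⁻⁷ − 1.224×10⁻⁷ = 2.747×10⁻⁷ m⁻¹.
a = 3.640×10⁶ m = 3640.4 km.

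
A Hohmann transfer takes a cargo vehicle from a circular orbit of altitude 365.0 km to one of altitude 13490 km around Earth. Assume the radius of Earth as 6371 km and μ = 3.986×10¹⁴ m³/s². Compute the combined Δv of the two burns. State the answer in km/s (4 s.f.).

r₁ = 6371 + 365.0 = 6736.0 km = 6.7360×10⁶ m.
r₂ = 6371 + 13490 = 19861 km = 1.9861×10⁷ m.
Transfer ellipse a_t = (r₁ + r₂)/2 = 1.330×10⁷ m.
At r₁: circular v_c1 = √(μ/r₁) = 7693 m/s; transfer-perigee v_p = √[μ(2/r₁ − 1/a_t)] = 9401 m/s.
Δv₁ = v_p − v_c1 = 1708 m/s.
At r₂: circular v_c2 = √(μ/r₂) = 4480 m/s; transfer-apogee v_a = √[μ(2/r₂ − 1/a_t)] = 3188 m/s.
Δv₂ = v_c2 − v_a = 1292 m/s.
Total Δv = Δv₁ + Δv₂ = 3000 m/s = 3.000 km/s.

Δv_total ≈ 3.000 km/s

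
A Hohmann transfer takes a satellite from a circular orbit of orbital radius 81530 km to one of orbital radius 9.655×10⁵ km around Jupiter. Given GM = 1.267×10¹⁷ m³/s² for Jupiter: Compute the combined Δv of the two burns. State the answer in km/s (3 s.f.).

r₁ = 81530 km = 8.153×10⁷ m.
r₂ = 9.655×10⁵ km = 9.655×10⁸ m.
Transfer ellipse a_t = (r₁ + r₂)/2 = 5.235×10⁸ m.
At r₁: circular v_c1 = √(μ/r₁) = 39420 m/s; transfer-perijove v_p = √[μ(2/r₁ − 1/a_t)] = 53540 m/s.
Δv₁ = v_p − v_c1 = 14110 m/s.
At r₂: circular v_c2 = √(μ/r₂) = 11460 m/s; transfer-apojove v_a = √[μ(2/r₂ − 1/a_t)] = 4521 m/s.
Δv₂ = v_c2 − v_a = 6935 m/s.
Total Δv = Δv₁ + Δv₂ = 21050 m/s = 21.05 km/s.

Δv_total ≈ 21.0 km/s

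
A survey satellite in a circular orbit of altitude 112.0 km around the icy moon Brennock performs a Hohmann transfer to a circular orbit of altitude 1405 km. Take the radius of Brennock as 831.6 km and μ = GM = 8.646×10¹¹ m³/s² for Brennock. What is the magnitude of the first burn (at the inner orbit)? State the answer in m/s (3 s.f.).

Δv ≈ 178 m/s

r₁ = 831.6 + 112.0 = 943.60 km = 9.4360×10⁵ m.
r₂ = 831.6 + 1405 = 2236.6 km = 2.2366×10⁶ m.
Transfer ellipse a_t = (r₁ + r₂)/2 = 1.590×10⁶ m.
At r₁: circular v_c1 = √(μ/r₁) = 957.2 m/s; transfer-periapsis v_p = √[μ(2/r₁ − 1/a_t)] = 1135 m/s.
Δv₁ = v_p − v_c1 = 178.0 m/s.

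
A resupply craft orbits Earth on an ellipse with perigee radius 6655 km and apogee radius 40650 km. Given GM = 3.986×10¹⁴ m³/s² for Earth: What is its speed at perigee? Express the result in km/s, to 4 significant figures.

v ≈ 10.15 km/s

Semi-major axis a = (r_p + r_a)/2 = 23652 km = 2.365×10⁷ m.
Vis-viva: v² = μ(2/r − 1/a) = 3.986×10¹⁴ × (3.005×10⁻⁷ − 4.228×10⁻⁸) = 1.029×10⁸ m²/s².
v = 10150 m/s = 10.15 km/s.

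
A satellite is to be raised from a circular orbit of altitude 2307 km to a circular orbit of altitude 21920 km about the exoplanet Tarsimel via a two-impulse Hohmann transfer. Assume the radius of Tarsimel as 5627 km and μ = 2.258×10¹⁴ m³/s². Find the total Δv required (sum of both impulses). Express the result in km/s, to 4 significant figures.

r₁ = 5627 + 2307 = 7934.0 km = 7.9340×10⁶ m.
r₂ = 5627 + 21920 = 27547 km = 2.7547×10⁷ m.
Transfer ellipse a_t = (r₁ + r₂)/2 = 1.774×10⁷ m.
At r₁: circular v_c1 = √(μ/r₁) = 5335 m/s; transfer-periapsis v_p = √[μ(2/r₁ − 1/a_t)] = 6648 m/s.
Δv₁ = v_p − v_c1 = 1313 m/s.
At r₂: circular v_c2 = √(μ/r₂) = 2863 m/s; transfer-apoapsis v_a = √[μ(2/r₂ − 1/a_t)] = 1915 m/s.
Δv₂ = v_c2 − v_a = 948.4 m/s.
Total Δv = Δv₁ + Δv₂ = 2261 m/s = 2.261 km/s.

Δv_total ≈ 2.261 km/s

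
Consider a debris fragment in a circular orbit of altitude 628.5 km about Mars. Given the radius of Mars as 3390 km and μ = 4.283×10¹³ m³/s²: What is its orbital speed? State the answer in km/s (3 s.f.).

v ≈ 3.26 km/s

r = 3390 + 628.5 = 4018.5 km = 4.0185×10⁶ m.
For a circular orbit v = √(μ/r) = √(4.283×10¹³ / 4.018×10⁶) = √(1.066×10⁷) = 3265 m/s.
That is 3.265 km/s.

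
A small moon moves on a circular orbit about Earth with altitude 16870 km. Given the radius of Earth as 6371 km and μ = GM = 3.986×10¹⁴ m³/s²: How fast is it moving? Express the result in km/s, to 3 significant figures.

v ≈ 4.14 km/s

r = 6371 + 16870 = 23241 km = 2.3241×10⁷ m.
For a circular orbit v = √(μ/r) = √(3.986×10¹⁴ / 2.324×10⁷) = √(1.715×10⁷) = 4141 m/s.
That is 4.141 km/s.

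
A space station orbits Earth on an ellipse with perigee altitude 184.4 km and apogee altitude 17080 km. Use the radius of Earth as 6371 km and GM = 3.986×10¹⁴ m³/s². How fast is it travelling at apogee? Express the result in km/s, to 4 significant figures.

r_p = 6371 + 184.4 = 6555.4 km = 6.5554×10⁶ m.
r_a = 6371 + 17080 = 23451 km = 2.3451×10⁷ m.
Semi-major axis a = (r_p + r_a)/2 = 15003 km = 1.500×10⁷ m.
Vis-viva: v² = μ(2/r − 1/a) = 3.986×10¹⁴ × (8.528×10⁻⁸ − 6.665×10⁻⁸) = 7.427×10⁶ m²/s².
v = 2725 m/s = 2.725 km/s.

v ≈ 2.725 km/s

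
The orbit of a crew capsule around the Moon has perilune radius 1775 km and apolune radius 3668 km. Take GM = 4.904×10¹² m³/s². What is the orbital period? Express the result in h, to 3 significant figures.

Semi-major axis a = (r_p + r_a)/2 = (1775.0 + 3668.0)/2 = 2721.5 km = 2.722×10⁶ m.
By Kepler's third law T = 2π√(a³/μ) = 2π × 2.027×10³ = 1.274×10⁴ s.
= 3.538 h.

T ≈ 3.54 h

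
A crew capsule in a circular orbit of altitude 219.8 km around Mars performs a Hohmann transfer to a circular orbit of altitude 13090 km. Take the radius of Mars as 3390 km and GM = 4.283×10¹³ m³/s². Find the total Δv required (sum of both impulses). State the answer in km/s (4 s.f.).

r₁ = 3390 + 219.8 = 3609.8 km = 3.6098×10⁶ m.
r₂ = 3390 + 13090 = 16480 km = 1.6480×10⁷ m.
Transfer ellipse a_t = (r₁ + r₂)/2 = 1.004×10⁷ m.
At r₁: circular v_c1 = √(μ/r₁) = 3445 m/s; transfer-periapsis v_p = √[μ(2/r₁ − 1/a_t)] = 4412 m/s.
Δv₁ = v_p − v_c1 = 967.5 m/s.
At r₂: circular v_c2 = √(μ/r₂) = 1612 m/s; transfer-apoapsis v_a = √[μ(2/r₂ − 1/a_t)] = 966.4 m/s.
Δv₂ = v_c2 − v_a = 645.7 m/s.
Total Δv = Δv₁ + Δv₂ = 1613 m/s = 1.613 km/s.

Δv_total ≈ 1.613 km/s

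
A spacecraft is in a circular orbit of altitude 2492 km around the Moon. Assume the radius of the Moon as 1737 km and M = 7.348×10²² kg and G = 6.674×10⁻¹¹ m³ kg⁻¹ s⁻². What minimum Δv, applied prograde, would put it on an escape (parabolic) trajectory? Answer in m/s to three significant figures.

μ = GM = 6.674×10⁻¹¹ × 7.348×10²² = 4.904×10¹² m³/s².
r = 1737 + 2492 = 4229.0 km = 4.2290×10⁶ m.
Circular speed v_c = √(μ/r) = 1077 m/s.
Escape speed v_esc = √(2μ/r) = √2 × v_c = 1523 m/s.
Δv = v_esc − v_c = 446.0 m/s.

Δv ≈ 446 m/s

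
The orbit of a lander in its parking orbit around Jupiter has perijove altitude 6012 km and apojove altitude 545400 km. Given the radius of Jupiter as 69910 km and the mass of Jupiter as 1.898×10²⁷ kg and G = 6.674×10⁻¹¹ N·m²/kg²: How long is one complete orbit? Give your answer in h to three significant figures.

μ = GM = 6.674×10⁻¹¹ × 1.898×10²⁷ = 1.267×10¹⁷ m³/s².
r_p = 69910 + 6012 = 75922 km = 7.5922×10⁷ m.
r_a = 69910 + 545400 = 615310 km = 6.1531×10⁸ m.
Semi-major axis a = (r_p + r_a)/2 = (75922 + 6.1531×10⁵)/2 = 3.4562×10⁵ km = 3.456×10⁸ m.
By Kepler's third law T = 2π√(a³/μ) = 2π × 1.805×10⁴ = 1.134×10⁵ s.
= 31.51 h.

T ≈ 31.5 h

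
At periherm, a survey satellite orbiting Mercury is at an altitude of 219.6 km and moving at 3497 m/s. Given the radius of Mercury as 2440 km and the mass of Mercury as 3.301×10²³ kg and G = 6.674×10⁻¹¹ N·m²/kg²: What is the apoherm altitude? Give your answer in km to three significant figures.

apoherm altitude ≈ 5060 km

μ = GM = 6.674×10⁻¹¹ × 3.301×10²³ = 2.203×10¹³ m³/s².
r_p = 2440 + 219.6 = 2659.6 km = 2.660×10⁶ m.
Specific energy ε = v²/2 − μ/r = -2.169×10⁶ J/kg, so a = −μ/(2ε) = 5.079×10⁶ m.
The apsides satisfy r_p + r_a = 2a, so the apoherm radius is 2a − r_p = 7.497×10⁶ m = 7497.4 km.
Apoherm altitude = 7497.4 − 2440 = 5057.4 km.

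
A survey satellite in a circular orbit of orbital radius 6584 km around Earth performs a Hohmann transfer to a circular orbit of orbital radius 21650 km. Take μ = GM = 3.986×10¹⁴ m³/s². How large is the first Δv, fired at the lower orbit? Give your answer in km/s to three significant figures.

r₁ = 6584 km = 6.584×10⁶ m.
r₂ = 21650 km = 2.165×10⁷ m.
Transfer ellipse a_t = (r₁ + r₂)/2 = 1.412×10⁷ m.
At r₁: circular v_c1 = √(μ/r₁) = 7781 m/s; transfer-perigee v_p = √[μ(2/r₁ − 1/a_t)] = 9636 m/s.
Δv₁ = v_p − v_c1 = 1855 m/s.
= 1.855 km/s.

Δv ≈ 1.85 km/s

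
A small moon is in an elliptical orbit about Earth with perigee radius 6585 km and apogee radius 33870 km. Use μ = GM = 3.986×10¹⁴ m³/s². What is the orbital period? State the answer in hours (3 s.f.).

Semi-major axis a = (r_p + r_a)/2 = (6585.0 + 33870)/2 = 20228 km = 2.023×10⁷ m.
By Kepler's third law T = 2π√(a³/μ) = 2π × 4.557×10³ = 2.863×10⁴ s.
= 7.953 hours.

T ≈ 7.95 hours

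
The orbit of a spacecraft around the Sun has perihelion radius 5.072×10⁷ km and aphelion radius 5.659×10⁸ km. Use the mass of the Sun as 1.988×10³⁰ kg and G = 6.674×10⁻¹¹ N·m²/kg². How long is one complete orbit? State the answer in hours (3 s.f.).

μ = GM = 6.674×10⁻¹¹ × 1.988×10³⁰ = 1.327×10²⁰ m³/s².
Semi-major axis a = (r_p + r_a)/2 = (5.0720×10⁷ + 5.6590×10⁸)/2 = 3.0831×10⁸ km = 3.083×10¹¹ m.
By Kepler's third law T = 2π√(a³/μ) = 2π × 1.486×10⁷ = 9.338×10⁷ s.
= 25940 hours.

T ≈ 25900 hours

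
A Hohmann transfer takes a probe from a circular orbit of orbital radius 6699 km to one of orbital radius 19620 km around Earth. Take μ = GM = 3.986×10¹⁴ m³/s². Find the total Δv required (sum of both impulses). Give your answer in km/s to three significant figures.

Δv_total ≈ 3.00 km/s

r₁ = 6699 km = 6.699×10⁶ m.
r₂ = 19620 km = 1.962×10⁷ m.
Transfer ellipse a_t = (r₁ + r₂)/2 = 1.316×10⁷ m.
At r₁: circular v_c1 = √(μ/r₁) = 7714 m/s; transfer-perigee v_p = √[μ(2/r₁ − 1/a_t)] = 9419 m/s.
Δv₁ = v_p − v_c1 = 1705 m/s.
At r₂: circular v_c2 = √(μ/r₂) = 4507 m/s; transfer-apogee v_a = √[μ(2/r₂ − 1/a_t)] = 3216 m/s.
Δv₂ = v_c2 − v_a = 1291 m/s.
Total Δv = Δv₁ + Δv₂ = 2996 m/s = 2.996 km/s.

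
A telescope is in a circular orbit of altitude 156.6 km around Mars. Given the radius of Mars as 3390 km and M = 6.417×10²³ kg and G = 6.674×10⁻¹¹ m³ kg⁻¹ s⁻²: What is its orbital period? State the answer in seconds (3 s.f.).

T ≈ 6410 seconds

μ = GM = 6.674×10⁻¹¹ × 6.417×10²³ = 4.283×10¹³ m³/s².
r = 3390 + 156.6 = 3546.6 km = 3.5466×10⁶ m.
Kepler's third law: T = 2π√(r³/μ) = 2π√((3.547×10⁶)³ / 4.283×10¹³).
r³/μ = 1.042×10⁶ s², so T = 2π × 1.021×10³ = 6.413×10³ s.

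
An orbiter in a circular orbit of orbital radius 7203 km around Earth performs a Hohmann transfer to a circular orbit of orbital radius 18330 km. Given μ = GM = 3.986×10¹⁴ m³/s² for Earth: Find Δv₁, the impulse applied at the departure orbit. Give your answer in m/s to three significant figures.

Δv ≈ 1470 m/s

r₁ = 7203 km = 7.203×10⁶ m.
r₂ = 18330 km = 1.833×10⁷ m.
Transfer ellipse a_t = (r₁ + r₂)/2 = 1.277×10⁷ m.
At r₁: circular v_c1 = √(μ/r₁) = 7439 m/s; transfer-perigee v_p = √[μ(2/r₁ − 1/a_t)] = 8914 m/s.
Δv₁ = v_p − v_c1 = 1475 m/s.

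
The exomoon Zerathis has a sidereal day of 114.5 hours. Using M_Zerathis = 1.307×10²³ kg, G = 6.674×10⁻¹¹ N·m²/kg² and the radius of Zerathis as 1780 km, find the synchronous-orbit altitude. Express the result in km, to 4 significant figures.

h_sync ≈ 31700 km

μ = GM = 6.674×10⁻¹¹ × 1.307×10²³ = 8.723×10¹² m³/s².
T = 114.5 hours = 4.122×10⁵ s.
A synchronous orbit has period T, so by Kepler's third law a = (μT²/4π²)^(1/3).
μT²/4π² = 8.723×10¹² × (4.122×10⁵)² / 39.48 = 3.754×10²² m³.
a = 3.348×10⁷ m = 33484 km.
Altitude h = a − R = 33484 − 1780 = 31704 km.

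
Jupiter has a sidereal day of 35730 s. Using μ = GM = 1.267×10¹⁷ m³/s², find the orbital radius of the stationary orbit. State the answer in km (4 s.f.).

r_sync ≈ 1.600×10⁵ km

A synchronous orbit has period T, so by Kepler's third law a = (μT²/4π²)^(1/3).
μT²/4π² = 1.267×10¹⁷ × (3.573×10⁴)² / 39.48 = 4.097×10²⁴ m³.
a = 1.600×10⁸ m = 1.6002×10⁵ km.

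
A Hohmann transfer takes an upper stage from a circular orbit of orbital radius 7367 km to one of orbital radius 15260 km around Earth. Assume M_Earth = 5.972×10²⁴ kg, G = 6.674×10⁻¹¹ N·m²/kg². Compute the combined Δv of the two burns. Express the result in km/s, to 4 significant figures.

Δv_total ≈ 2.174 km/s

μ = GM = 6.674×10⁻¹¹ × 5.972×10²⁴ = 3.986×10¹⁴ m³/s².
r₁ = 7367 km = 7.367×10⁶ m.
r₂ = 15260 km = 1.526×10⁷ m.
Transfer ellipse a_t = (r₁ + r₂)/2 = 1.131×10⁷ m.
At r₁: circular v_c1 = √(μ/r₁) = 7355 m/s; transfer-perigee v_p = √[μ(2/r₁ − 1/a_t)] = 8543 m/s.
Δv₁ = v_p − v_c1 = 1187 m/s.
At r₂: circular v_c2 = √(μ/r₂) = 5111 m/s; transfer-apogee v_a = √[μ(2/r₂ − 1/a_t)] = 4124 m/s.
Δv₂ = v_c2 − v_a = 986.6 m/s.
Total Δv = Δv₁ + Δv₂ = 2174 m/s = 2.174 km/s.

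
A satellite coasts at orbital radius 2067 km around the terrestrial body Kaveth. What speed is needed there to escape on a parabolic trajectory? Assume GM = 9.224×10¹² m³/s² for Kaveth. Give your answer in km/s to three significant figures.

v_esc ≈ 2.99 km/s

r = 2067 km = 2.067×10⁶ m.
Escape speed v_esc = √(2μ/r) = √(2 × 9.224×10¹² / 2.067×10⁶) = √(8.925×10⁶) = 2987 m/s.
= 2.987 km/s.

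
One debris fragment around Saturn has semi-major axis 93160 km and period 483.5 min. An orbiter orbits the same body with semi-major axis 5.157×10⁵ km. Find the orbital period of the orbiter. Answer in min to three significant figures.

T₂ ≈ 6300 min

Kepler's third law: T² ∝ a³, so T₂ = T₁ (a₂/a₁)^(3/2).
a₂/a₁ = 5.536, (a₂/a₁)^(3/2) = 13.02.
T₂ = 483.5 × 13.02 = 6297 min.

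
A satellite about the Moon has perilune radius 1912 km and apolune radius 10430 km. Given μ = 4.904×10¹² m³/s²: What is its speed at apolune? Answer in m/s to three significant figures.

Semi-major axis a = (r_p + r_a)/2 = 6171.0 km = 6.171×10⁶ m.
Vis-viva: v² = μ(2/r − 1/a) = 4.904×10¹² × (1.918×10⁻⁷ − 1.620×10⁻⁷) = 1.457×10⁵ m²/s².
v = 381.7 m/s.

v ≈ 382 m/s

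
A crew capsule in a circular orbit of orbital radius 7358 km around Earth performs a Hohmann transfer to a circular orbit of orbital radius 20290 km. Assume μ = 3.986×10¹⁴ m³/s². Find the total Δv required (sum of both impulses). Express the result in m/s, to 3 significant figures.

r₁ = 7358 km = 7.358×10⁶ m.
r₂ = 20290 km = 2.029×10⁷ m.
Transfer ellipse a_t = (r₁ + r₂)/2 = 1.382×10⁷ m.
At r₁: circular v_c1 = √(μ/r₁) = 7360 m/s; transfer-perigee v_p = √[μ(2/r₁ − 1/a_t)] = 8917 m/s.
Δv₁ = v_p − v_c1 = 1557 m/s.
At r₂: circular v_c2 = √(μ/r₂) = 4432 m/s; transfer-apogee v_a = √[μ(2/r₂ − 1/a_t)] = 3234 m/s.
Δv₂ = v_c2 − v_a = 1199 m/s.
Total Δv = Δv₁ + Δv₂ = 2755 m/s.

Δv_total ≈ 2760 m/s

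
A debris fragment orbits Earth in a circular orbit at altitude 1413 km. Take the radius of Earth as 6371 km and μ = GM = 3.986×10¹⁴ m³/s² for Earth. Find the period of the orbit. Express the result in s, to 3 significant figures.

T ≈ 6830 s

r = 6371 + 1413 = 7784.0 km = 7.7840×10⁶ m.
Kepler's third law: T = 2π√(r³/μ) = 2π√((7.784×10⁶)³ / 3.986×10¹⁴).
r³/μ = 1.183×10⁶ s², so T = 2π × 1.088×10³ = 6.835×10³ s.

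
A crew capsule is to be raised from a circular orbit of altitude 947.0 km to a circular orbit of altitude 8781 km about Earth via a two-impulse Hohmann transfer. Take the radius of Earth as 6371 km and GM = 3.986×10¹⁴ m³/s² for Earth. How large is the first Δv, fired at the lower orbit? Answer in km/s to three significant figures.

r₁ = 6371 + 947.0 = 7318.0 km = 7.3180×10⁶ m.
r₂ = 6371 + 8781 = 15152 km = 1.5152×10⁷ m.
Transfer ellipse a_t = (r₁ + r₂)/2 = 1.124×10⁷ m.
At r₁: circular v_c1 = √(μ/r₁) = 7380 m/s; transfer-perigee v_p = √[μ(2/r₁ − 1/a_t)] = 8571 m/s.
Δv₁ = v_p − v_c1 = 1191 m/s.
= 1.191 km/s.

Δv ≈ 1.19 km/s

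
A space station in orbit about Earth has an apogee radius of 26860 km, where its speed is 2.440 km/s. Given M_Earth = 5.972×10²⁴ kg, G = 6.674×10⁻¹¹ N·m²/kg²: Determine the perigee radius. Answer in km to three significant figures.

perigee radius ≈ 6740 km

μ = GM = 6.674×10⁻¹¹ × 5.972×10²⁴ = 3.986×10¹⁴ m³/s².
r_a = 2.686×10⁷ m.
Specific energy ε = v²/2 − μ/r = -1.186×10⁷ J/kg, so a = −μ/(2ε) = 1.680×10⁷ m.
The apsides satisfy r_p + r_a = 2a, so the perigee radius is 2a − r_a = 6.741×10⁶ m = 6740.6 km.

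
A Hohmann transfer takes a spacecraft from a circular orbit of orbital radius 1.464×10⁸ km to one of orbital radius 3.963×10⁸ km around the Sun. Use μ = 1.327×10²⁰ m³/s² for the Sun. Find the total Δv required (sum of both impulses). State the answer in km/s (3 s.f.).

r₁ = 1.464×10⁸ km = 1.464×10¹¹ m.
r₂ = 3.963×10⁸ km = 3.963×10¹¹ m.
Transfer ellipse a_t = (r₁ + r₂)/2 = 2.714×10¹¹ m.
At r₁: circular v_c1 = √(μ/r₁) = 30110 m/s; transfer-perihelion v_p = √[μ(2/r₁ − 1/a_t)] = 36380 m/s.
Δv₁ = v_p − v_c1 = 6277 m/s.
At r₂: circular v_c2 = √(μ/r₂) = 18300 m/s; transfer-aphelion v_a = √[μ(2/r₂ − 1/a_t)] = 13440 m/s.
Δv₂ = v_c2 − v_a = 4858 m/s.
Total Δv = Δv₁ + Δv₂ = 11140 m/s = 11.14 km/s.

Δv_total ≈ 11.1 km/s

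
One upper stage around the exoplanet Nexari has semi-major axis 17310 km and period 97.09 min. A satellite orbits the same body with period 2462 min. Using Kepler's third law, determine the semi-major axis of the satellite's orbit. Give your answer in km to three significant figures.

a₂ ≈ 1.49×10⁵ km

Kepler's third law: a³ ∝ T², so a₂ = a₁ (T₂/T₁)^(2/3).
T₂/T₁ = 25.36, (T₂/T₁)^(2/3) = 8.631.
a₂ = 17310 × 8.631 = 1.494×10⁵ km.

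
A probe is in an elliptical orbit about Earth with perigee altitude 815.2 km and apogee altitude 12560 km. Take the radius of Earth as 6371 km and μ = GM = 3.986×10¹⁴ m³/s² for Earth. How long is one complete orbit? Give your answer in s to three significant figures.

r_p = 6371 + 815.2 = 7186.2 km = 7.1862×10⁶ m.
r_a = 6371 + 12560 = 18931 km = 1.8931×10⁷ m.
Semi-major axis a = (r_p + r_a)/2 = (7186.2 + 18931)/2 = 13059 km = 1.306×10⁷ m.
By Kepler's third law T = 2π√(a³/μ) = 2π × 2.364×10³ = 1.485×10⁴ s.

T ≈ 14900 s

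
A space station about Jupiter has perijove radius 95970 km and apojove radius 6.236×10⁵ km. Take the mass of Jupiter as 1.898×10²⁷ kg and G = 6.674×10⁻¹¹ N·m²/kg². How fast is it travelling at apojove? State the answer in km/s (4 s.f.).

μ = GM = 6.674×10⁻¹¹ × 1.898×10²⁷ = 1.267×10¹⁷ m³/s².
Semi-major axis a = (r_p + r_a)/2 = 3.5978×10⁵ km = 3.598×10⁸ m.
Vis-viva: v² = μ(2/r − 1/a) = 1.267×10¹⁷ × (3.207×10⁻⁹ − 2.779×10⁻⁹) = 5.418×10⁷ m²/s².
v = 7361 m/s = 7.361 km/s.

v ≈ 7.361 km/s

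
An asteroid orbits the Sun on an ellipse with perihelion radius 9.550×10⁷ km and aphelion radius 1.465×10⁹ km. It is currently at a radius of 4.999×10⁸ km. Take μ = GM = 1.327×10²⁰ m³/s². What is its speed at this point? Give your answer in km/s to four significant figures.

v ≈ 19.00 km/s

Semi-major axis a = (r_p + r_a)/2 = 7.8025×10⁸ km = 7.802×10¹¹ m.
Vis-viva: v² = μ(2/r − 1/a) = 1.327×10²⁰ × (4.001×10⁻¹² − 1.282×10⁻¹²) = 3.608×10⁸ m²/s².
v = 19000 m/s = 19.00 km/s.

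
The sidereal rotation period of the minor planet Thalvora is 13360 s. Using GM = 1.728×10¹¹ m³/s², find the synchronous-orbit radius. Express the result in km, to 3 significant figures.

A synchronous orbit has period T, so by Kepler's third law a = (μT²/4π²)^(1/3).
μT²/4π² = 1.728×10¹¹ × (1.336×10⁴)² / 39.48 = 7.813×10¹⁷ m³.
a = 9.210×10⁵ m = 921.01 km.

r_sync ≈ 921 km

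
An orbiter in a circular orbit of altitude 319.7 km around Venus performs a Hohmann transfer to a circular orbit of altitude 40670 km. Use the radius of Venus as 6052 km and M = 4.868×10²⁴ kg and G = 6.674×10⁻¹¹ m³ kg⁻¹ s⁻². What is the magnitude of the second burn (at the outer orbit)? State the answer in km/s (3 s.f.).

Δv ≈ 1.35 km/s

μ = GM = 6.674×10⁻¹¹ × 4.868×10²⁴ = 3.249×10¹⁴ m³/s².
r₁ = 6052 + 319.7 = 6371.7 km = 6.3717×10⁶ m.
r₂ = 6052 + 40670 = 46722 km = 4.6722×10⁷ m.
Transfer ellipse a_t = (r₁ + r₂)/2 = 2.655×10⁷ m.
At r₁: circular v_c1 = √(μ/r₁) = 7141 m/s; transfer-periapsis v_p = √[μ(2/r₁ − 1/a_t)] = 9473 m/s.
At r₂: circular v_c2 = √(μ/r₂) = 2637 m/s; transfer-apoapsis v_a = √[μ(2/r₂ − 1/a_t)] = 1292 m/s.
Δv₂ = v_c2 − v_a = 1345 m/s.
= 1.345 km/s.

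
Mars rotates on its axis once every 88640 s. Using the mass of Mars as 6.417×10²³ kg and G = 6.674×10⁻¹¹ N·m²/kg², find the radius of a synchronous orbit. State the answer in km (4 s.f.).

μ = GM = 6.674×10⁻¹¹ × 6.417×10²³ = 4.283×10¹³ m³/s².
A synchronous orbit has period T, so by Kepler's third law a = (μT²/4π²)^(1/3).
μT²/4π² = 4.283×10¹³ × (8.864×10⁴)² / 39.48 = 8.524×10²¹ m³.
a = 2.043×10⁷ m = 20427 km.

r_sync ≈ 20430 km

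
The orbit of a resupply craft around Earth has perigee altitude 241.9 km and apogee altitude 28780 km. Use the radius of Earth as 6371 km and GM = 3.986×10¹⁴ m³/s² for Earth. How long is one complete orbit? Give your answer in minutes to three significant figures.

r_p = 6371 + 241.9 = 6612.9 km = 6.6129×10⁶ m.
r_a = 6371 + 28780 = 35151 km = 3.5151×10⁷ m.
Semi-major axis a = (r_p + r_a)/2 = (6612.9 + 35151)/2 = 20882 km = 2.088×10⁷ m.
By Kepler's third law T = 2π√(a³/μ) = 2π × 4.780×10³ = 3.003×10⁴ s.
= 500.5 minutes.

T ≈ 501 minutes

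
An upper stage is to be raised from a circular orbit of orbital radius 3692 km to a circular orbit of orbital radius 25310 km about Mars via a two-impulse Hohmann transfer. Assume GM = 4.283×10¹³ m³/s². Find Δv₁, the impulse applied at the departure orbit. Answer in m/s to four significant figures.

r₁ = 3692 km = 3.692×10⁶ m.
r₂ = 25310 km = 2.531×10⁷ m.
Transfer ellipse a_t = (r₁ + r₂)/2 = 1.450×10⁷ m.
At r₁: circular v_c1 = √(μ/r₁) = 3406 m/s; transfer-periapsis v_p = √[μ(2/r₁ − 1/a_t)] = 4500 m/s.
Δv₁ = v_p − v_c1 = 1094 m/s.

Δv ≈ 1094 m/s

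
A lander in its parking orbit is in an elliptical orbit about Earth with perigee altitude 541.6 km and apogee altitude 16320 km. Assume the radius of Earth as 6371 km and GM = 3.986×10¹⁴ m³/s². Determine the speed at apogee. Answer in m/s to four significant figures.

v ≈ 2864 m/s

r_p = 6371 + 541.6 = 6912.6 km = 6.9126×10⁶ m.
r_a = 6371 + 16320 = 22691 km = 2.2691×10⁷ m.
Semi-major axis a = (r_p + r_a)/2 = 14802 km = 1.480×10⁷ m.
Vis-viva: v² = μ(2/r − 1/a) = 3.986×10¹⁴ × (8.814×10⁻⁸ − 6.756×10⁻⁸) = 8.204×10⁶ m²/s².
v = 2864 m/s.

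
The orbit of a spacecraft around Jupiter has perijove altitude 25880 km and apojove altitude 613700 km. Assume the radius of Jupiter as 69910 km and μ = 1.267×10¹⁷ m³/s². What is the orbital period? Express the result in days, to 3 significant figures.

r_p = 69910 + 25880 = 95790 km = 9.5790×10⁷ m.
r_a = 69910 + 613700 = 683610 km = 6.8361×10⁸ m.
Semi-major axis a = (r_p + r_a)/2 = (95790 + 6.8361×10⁵)/2 = 3.8970×10⁵ km = 3.897×10⁸ m.
By Kepler's third law T = 2π√(a³/μ) = 2π × 2.161×10⁴ = 1.358×10⁵ s.
= 1.572 days.

T ≈ 1.57 days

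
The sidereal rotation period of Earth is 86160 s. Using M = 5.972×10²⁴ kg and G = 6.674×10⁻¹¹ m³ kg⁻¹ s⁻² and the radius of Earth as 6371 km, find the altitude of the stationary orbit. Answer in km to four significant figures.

h_sync ≈ 35790 km

μ = GM = 6.674×10⁻¹¹ × 5.972×10²⁴ = 3.986×10¹⁴ m³/s².
A synchronous orbit has period T, so by Kepler's third law a = (μT²/4π²)^(1/3).
μT²/4π² = 3.986×10¹⁴ × (8.616×10⁴)² / 39.48 = 7.495×10²² m³.
a = 4.216×10⁷ m = 42162 km.
Altitude h = a − R = 42162 − 6371 = 35791 km.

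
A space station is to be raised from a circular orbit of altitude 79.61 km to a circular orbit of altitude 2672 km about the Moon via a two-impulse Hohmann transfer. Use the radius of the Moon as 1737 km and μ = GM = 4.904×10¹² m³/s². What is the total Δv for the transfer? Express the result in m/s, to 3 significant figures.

Δv_total ≈ 561 m/s

r₁ = 1737 + 79.61 = 1816.6 km = 1.8166×10⁶ m.
r₂ = 1737 + 2672 = 4409.0 km = 4.4090×10⁶ m.
Transfer ellipse a_t = (r₁ + r₂)/2 = 3.113×10⁶ m.
At r₁: circular v_c1 = √(μ/r₁) = 1643 m/s; transfer-perilune v_p = √[μ(2/r₁ − 1/a_t)] = 1955 m/s.
Δv₁ = v_p − v_c1 = 312.4 m/s.
At r₂: circular v_c2 = √(μ/r₂) = 1055 m/s; transfer-apolune v_a = √[μ(2/r₂ − 1/a_t)] = 805.7 m/s.
Δv₂ = v_c2 − v_a = 249.0 m/s.
Total Δv = Δv₁ + Δv₂ = 561.4 m/s.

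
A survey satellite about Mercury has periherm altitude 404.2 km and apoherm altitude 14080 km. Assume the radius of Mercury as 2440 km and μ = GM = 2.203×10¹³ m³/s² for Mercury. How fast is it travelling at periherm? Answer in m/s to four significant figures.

r_p = 2440 + 404.2 = 2844.2 km = 2.8442×10⁶ m.
r_a = 2440 + 14080 = 16520 km = 1.6520×10⁷ m.
Semi-major axis a = (r_p + r_a)/2 = 9682.1 km = 9.682×10⁶ m.
Vis-viva: v² = μ(2/r − 1/a) = 2.203×10¹³ × (7.032×10⁻⁷ − 1.033×10⁻⁷) = 1.322×10⁷ m²/s².
v = 3635 m/s.

v ≈ 3635 m/s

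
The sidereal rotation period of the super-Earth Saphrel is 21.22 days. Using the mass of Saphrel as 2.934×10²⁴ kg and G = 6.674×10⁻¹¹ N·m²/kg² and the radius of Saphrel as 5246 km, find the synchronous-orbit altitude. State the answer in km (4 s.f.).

h_sync ≈ 2.502×10⁵ km

μ = GM = 6.674×10⁻¹¹ × 2.934×10²⁴ = 1.958×10¹⁴ m³/s².
T = 21.22 days = 1.833×10⁶ s.
A synchronous orbit has period T, so by Kepler's third law a = (μT²/4π²)^(1/3).
μT²/4π² = 1.958×10¹⁴ × (1.833×10⁶)² / 39.48 = 1.667×10²⁵ m³.
a = 2.555×10⁸ m = 2.5547×10⁵ km.
Altitude h = a − R = 2.5547×10⁵ − 5246 = 2.5022×10⁵ km.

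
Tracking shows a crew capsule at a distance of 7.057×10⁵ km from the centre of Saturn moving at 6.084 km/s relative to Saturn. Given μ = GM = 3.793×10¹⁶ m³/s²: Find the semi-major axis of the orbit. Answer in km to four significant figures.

r = 7.057×10⁸ m.
Vis-viva rearranged: 1/a = 2/r − v²/μ = 2.834×10⁻⁹ − 9.759×10⁻¹⁰ = 1.858×10⁻⁹ m⁻¹.
a = 5.382×10⁸ m = 5.3816×10⁵ km.

a ≈ 5.382×10⁵ km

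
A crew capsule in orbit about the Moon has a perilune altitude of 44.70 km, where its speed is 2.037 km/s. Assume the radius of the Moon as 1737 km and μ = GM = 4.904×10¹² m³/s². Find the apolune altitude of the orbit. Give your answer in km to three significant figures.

r_p = 1737 + 44.70 = 1781.7 km = 1.782×10⁶ m.
Specific energy ε = v²/2 − μ/r = -6.777×10⁵ J/kg, so a = −μ/(2ε) = 3.618×10⁶ m.
The apsides satisfy r_p + r_a = 2a, so the apolune radius is 2a − r_p = 5.454×10⁶ m = 5454.1 km.
Apolune altitude = 5454.1 − 1737 = 3717.1 km.

apolune altitude ≈ 3720 km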